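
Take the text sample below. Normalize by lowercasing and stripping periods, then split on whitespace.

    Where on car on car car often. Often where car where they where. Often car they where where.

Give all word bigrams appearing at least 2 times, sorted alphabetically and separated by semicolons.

on car; they where

Bigram counts meeting the condition (at least 2 times):
  on car: 2
  they where: 2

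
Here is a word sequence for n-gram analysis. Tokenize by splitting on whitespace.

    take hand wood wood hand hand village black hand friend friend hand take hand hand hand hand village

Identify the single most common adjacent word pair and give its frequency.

Bigram frequencies (highest first):
  hand hand: 4
  take hand: 2
  hand village: 2
  hand wood: 1
  wood wood: 1
  wood hand: 1
  … (6 more, each ≤ 1)

"hand hand", 4 times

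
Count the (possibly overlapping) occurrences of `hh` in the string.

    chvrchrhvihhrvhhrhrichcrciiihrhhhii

Sliding a length-2 window over the 35 characters (34 positions):
  position 11–12: hh
  position 15–16: hh
  position 31–32: hh
  position 32–33: hh

4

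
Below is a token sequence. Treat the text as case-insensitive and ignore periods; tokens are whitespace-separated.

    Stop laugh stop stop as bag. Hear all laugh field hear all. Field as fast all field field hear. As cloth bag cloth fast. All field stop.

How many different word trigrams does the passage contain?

24

27 tokens → 25 trigram windows in total.
Repeated trigrams (each contributes count−1 duplicates):
  fast all field: 2
1 duplicate windows → 25 − 1 = 24 distinct.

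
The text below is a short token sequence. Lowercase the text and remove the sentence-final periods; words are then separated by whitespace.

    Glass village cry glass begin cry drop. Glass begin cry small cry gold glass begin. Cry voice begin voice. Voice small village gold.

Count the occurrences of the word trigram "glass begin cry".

3

Scanning the 21 overlapping trigram windows for "glass begin cry":
  position 4–6: glass begin cry
  position 8–10: glass begin cry
  position 14–16: glass begin cry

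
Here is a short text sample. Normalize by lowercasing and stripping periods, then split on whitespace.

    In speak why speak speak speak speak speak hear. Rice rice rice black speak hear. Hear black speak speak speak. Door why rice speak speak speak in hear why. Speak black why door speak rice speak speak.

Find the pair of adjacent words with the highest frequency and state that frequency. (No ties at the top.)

Bigram frequencies (highest first):
  speak speak: 9
  why speak: 2
  speak hear: 2
  rice rice: 2
  black speak: 2
  rice speak: 2
  … (17 more, each ≤ 1)

"speak speak", 9 times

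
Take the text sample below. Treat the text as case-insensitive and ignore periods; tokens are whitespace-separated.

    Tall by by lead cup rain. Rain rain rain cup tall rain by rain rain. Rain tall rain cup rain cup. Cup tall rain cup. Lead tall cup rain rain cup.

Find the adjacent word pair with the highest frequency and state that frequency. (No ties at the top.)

Bigram frequencies (highest first):
  rain rain: 6
  rain cup: 5
  cup rain: 3
  tall rain: 3
  cup tall: 2
  tall by: 1
  … (10 more, each ≤ 1)

"rain rain", 6 times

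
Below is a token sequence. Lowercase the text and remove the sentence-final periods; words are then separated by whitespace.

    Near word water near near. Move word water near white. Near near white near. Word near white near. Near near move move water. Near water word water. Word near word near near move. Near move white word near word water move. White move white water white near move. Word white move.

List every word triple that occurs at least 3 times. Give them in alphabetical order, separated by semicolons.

Trigram counts meeting the condition (at least 3 times):
  near near move: 3
  near white near: 3

near near move; near white near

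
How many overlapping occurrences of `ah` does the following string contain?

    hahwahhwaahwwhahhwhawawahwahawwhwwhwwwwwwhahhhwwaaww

7

Sliding a length-2 window over the 52 characters (51 positions):
  position 2–3: ah
  position 5–6: ah
  position 10–11: ah
  position 15–16: ah
  position 24–25: ah
  position 27–28: ah
  position 43–44: ah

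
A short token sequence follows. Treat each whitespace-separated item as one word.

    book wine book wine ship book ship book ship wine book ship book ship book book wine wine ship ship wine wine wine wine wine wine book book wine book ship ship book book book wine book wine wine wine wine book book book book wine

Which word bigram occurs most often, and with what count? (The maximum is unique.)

Bigram frequencies (highest first):
  wine wine: 9
  book wine: 7
  book book: 7
  wine book: 6
  ship book: 5
  book ship: 5
  … (3 more, each ≤ 2)

"wine wine", 9 times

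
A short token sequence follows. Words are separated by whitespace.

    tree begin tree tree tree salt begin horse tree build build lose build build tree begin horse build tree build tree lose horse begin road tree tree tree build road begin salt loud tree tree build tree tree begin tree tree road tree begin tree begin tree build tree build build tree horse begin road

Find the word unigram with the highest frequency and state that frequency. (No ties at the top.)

"tree", 22 times

Unigram frequencies (highest first):
  tree: 22
  build: 11
  begin: 9
  horse: 4
  road: 4
  salt: 2
  … (2 more, each ≤ 2)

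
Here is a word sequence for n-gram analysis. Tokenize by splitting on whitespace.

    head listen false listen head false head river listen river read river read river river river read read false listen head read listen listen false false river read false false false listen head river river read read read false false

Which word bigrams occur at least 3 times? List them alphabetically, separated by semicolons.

false false; false listen; listen head; read false; read read; river read; river river

Bigram counts meeting the condition (at least 3 times):
  false false: 4
  false listen: 3
  listen head: 3
  read false: 3
  read read: 3
  river read: 5
  river river: 3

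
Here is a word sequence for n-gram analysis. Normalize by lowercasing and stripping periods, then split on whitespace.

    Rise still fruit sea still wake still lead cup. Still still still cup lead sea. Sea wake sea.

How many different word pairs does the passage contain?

16

18 tokens → 17 bigram windows in total.
Repeated bigrams (each contributes count−1 duplicates):
  still still: 2
1 duplicate windows → 17 − 1 = 16 distinct.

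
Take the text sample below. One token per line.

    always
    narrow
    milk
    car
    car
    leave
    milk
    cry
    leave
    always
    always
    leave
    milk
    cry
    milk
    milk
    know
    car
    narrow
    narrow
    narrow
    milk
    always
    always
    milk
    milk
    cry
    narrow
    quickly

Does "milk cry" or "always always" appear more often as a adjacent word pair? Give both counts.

"milk cry" (3 vs 2)

"milk cry": 3 occurrences
"always always": 2 occurrences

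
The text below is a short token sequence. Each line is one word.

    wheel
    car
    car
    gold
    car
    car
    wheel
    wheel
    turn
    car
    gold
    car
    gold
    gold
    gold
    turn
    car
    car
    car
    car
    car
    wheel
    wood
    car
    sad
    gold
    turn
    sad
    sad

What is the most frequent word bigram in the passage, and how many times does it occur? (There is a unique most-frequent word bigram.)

"car car", 6 times

Bigram frequencies (highest first):
  car car: 6
  car gold: 3
  gold car: 2
  car wheel: 2
  turn car: 2
  gold gold: 2
  … (10 more, each ≤ 2)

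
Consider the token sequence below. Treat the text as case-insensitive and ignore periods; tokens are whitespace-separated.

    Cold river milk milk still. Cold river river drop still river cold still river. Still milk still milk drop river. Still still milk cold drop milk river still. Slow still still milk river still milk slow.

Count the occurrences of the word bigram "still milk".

Scanning the 35 overlapping bigram windows for "still milk":
  position 15–16: still milk
  position 17–18: still milk
  position 22–23: still milk
  position 31–32: still milk
  position 34–35: still milk

5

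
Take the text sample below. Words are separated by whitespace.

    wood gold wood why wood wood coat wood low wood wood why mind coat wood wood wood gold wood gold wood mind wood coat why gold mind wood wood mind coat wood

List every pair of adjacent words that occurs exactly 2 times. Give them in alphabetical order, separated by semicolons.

mind coat; mind wood; wood coat; wood mind; wood why

Bigram counts meeting the condition (exactly 2 times):
  mind coat: 2
  mind wood: 2
  wood coat: 2
  wood mind: 2
  wood why: 2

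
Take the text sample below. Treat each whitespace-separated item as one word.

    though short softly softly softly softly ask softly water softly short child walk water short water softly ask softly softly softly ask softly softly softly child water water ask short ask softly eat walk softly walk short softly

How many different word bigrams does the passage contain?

24

38 tokens → 37 bigram windows in total.
Repeated bigrams (each contributes count−1 duplicates):
  softly softly: 7
  ask softly: 4
  softly ask: 3
  short softly: 2
  water softly: 2
13 duplicate windows → 37 − 13 = 24 distinct.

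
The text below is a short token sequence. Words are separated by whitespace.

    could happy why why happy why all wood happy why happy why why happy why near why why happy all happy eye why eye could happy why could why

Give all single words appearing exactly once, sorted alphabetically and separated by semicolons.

Unigram counts meeting the condition (exactly once):
  near: 1
  wood: 1

near; wood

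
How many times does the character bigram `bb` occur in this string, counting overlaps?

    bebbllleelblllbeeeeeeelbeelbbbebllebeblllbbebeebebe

4

Sliding a length-2 window over the 51 characters (50 positions):
  position 3–4: bb
  position 28–29: bb
  position 29–30: bb
  position 42–43: bb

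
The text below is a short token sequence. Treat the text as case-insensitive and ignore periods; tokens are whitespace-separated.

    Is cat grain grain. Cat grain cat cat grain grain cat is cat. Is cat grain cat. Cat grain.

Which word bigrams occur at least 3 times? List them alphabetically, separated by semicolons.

cat grain; grain cat; is cat

Bigram counts meeting the condition (at least 3 times):
  cat grain: 5
  grain cat: 4
  is cat: 3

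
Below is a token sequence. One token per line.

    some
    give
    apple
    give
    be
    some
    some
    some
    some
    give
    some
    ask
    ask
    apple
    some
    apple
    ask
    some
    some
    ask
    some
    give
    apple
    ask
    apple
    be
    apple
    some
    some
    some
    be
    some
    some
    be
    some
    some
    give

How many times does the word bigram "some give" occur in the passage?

4

Scanning the 36 overlapping bigram windows for "some give":
  position 1–2: some give
  position 9–10: some give
  position 21–22: some give
  position 36–37: some give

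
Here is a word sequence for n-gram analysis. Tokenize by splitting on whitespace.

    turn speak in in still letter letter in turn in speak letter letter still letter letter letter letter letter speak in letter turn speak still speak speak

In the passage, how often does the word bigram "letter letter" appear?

6

Scanning the 26 overlapping bigram windows for "letter letter":
  position 6–7: letter letter
  position 12–13: letter letter
  position 15–16: letter letter
  position 16–17: letter letter
  position 17–18: letter letter
  position 18–19: letter letter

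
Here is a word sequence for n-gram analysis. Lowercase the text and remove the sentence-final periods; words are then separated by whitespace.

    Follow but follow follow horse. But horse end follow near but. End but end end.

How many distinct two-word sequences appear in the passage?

13

15 tokens → 14 bigram windows in total.
Repeated bigrams (each contributes count−1 duplicates):
  but end: 2
1 duplicate windows → 14 − 1 = 13 distinct.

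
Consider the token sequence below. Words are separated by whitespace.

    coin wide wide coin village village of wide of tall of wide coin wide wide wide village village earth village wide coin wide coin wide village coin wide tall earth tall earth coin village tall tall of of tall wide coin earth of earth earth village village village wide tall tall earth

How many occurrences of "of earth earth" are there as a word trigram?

1

Scanning the 50 overlapping trigram windows for "of earth earth":
  position 43–45: of earth earth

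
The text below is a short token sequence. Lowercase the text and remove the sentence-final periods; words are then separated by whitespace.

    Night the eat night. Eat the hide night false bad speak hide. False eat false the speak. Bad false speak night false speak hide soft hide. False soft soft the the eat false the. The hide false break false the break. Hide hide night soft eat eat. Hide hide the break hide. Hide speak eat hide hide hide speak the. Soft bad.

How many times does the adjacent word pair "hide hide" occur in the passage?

Scanning the 61 overlapping bigram windows for "hide hide":
  position 42–43: hide hide
  position 48–49: hide hide
  position 52–53: hide hide
  position 56–57: hide hide
  position 57–58: hide hide

5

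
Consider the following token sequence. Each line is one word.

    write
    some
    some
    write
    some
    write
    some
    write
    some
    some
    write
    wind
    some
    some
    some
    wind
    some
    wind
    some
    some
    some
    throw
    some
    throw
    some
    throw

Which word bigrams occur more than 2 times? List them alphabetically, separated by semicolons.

some some; some throw; some write; wind some; write some

Bigram counts meeting the condition (more than 2 times):
  some some: 6
  some throw: 3
  some write: 4
  wind some: 3
  write some: 4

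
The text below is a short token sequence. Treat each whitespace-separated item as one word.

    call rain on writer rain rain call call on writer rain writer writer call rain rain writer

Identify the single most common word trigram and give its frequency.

Trigram frequencies (highest first):
  on writer rain: 2
  call rain on: 1
  rain on writer: 1
  writer rain rain: 1
  rain rain call: 1
  rain call call: 1
  … (8 more, each ≤ 1)

"on writer rain", 2 times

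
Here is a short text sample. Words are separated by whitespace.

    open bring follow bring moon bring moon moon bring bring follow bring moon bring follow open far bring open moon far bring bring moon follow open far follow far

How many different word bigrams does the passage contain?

29 tokens → 28 bigram windows in total.
Repeated bigrams (each contributes count−1 duplicates):
  bring moon: 4
  bring follow: 3
  moon bring: 3
  bring bring: 2
  far bring: 2
  follow bring: 2
  follow open: 2
  open far: 2
12 duplicate windows → 28 − 12 = 16 distinct.

16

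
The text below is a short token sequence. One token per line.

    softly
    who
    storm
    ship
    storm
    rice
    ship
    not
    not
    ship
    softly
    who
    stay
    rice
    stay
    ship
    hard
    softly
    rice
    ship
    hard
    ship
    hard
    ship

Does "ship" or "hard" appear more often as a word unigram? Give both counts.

"ship" (7 vs 3)

"ship": 7 occurrences
"hard": 3 occurrences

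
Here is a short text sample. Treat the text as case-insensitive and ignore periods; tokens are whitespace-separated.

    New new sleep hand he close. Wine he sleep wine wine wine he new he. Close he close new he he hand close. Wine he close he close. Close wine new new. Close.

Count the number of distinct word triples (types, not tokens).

28

33 tokens → 31 trigram windows in total.
Repeated trigrams (each contributes count−1 duplicates):
  close he close: 2
  close wine he: 2
  he close he: 2
3 duplicate windows → 31 − 3 = 28 distinct.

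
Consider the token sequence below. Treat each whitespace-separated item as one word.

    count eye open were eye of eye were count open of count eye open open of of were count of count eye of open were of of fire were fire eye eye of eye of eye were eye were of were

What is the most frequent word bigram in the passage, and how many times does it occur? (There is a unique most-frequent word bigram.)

Bigram frequencies (highest first):
  eye of: 4
  count eye: 3
  of eye: 3
  eye were: 3
  eye open: 2
  open were: 2
  … (16 more, each ≤ 2)

"eye of", 4 times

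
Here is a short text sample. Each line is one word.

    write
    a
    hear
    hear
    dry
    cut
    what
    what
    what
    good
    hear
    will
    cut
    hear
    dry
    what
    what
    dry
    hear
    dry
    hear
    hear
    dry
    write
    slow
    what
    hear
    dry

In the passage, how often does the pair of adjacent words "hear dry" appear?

5

Scanning the 27 overlapping bigram windows for "hear dry":
  position 4–5: hear dry
  position 14–15: hear dry
  position 19–20: hear dry
  position 22–23: hear dry
  position 27–28: hear dry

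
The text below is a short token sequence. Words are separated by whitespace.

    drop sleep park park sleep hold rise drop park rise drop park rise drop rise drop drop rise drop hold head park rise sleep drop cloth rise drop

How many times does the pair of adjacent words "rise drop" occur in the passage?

Scanning the 27 overlapping bigram windows for "rise drop":
  position 7–8: rise drop
  position 10–11: rise drop
  position 13–14: rise drop
  position 15–16: rise drop
  position 18–19: rise drop
  position 27–28: rise drop

6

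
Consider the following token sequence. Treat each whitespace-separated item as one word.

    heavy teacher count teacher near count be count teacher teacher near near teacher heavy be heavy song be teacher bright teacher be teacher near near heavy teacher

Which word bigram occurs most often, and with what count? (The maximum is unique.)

Bigram frequencies (highest first):
  teacher near: 3
  heavy teacher: 2
  count teacher: 2
  near near: 2
  be teacher: 2
  teacher count: 1
  … (14 more, each ≤ 1)

"teacher near", 3 times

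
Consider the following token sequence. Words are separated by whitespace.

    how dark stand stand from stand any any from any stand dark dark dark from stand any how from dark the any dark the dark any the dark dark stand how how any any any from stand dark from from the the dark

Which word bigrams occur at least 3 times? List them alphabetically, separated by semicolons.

any any; dark dark; from stand; the dark

Bigram counts meeting the condition (at least 3 times):
  any any: 3
  dark dark: 3
  from stand: 3
  the dark: 3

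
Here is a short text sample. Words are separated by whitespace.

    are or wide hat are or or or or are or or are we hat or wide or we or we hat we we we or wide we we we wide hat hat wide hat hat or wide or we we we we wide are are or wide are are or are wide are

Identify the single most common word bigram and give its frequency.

Bigram frequencies (highest first):
  we we: 7
  are or: 5
  or wide: 5
  or or: 4
  wide hat: 3
  or are: 3
  … (15 more, each ≤ 3)

"we we", 7 times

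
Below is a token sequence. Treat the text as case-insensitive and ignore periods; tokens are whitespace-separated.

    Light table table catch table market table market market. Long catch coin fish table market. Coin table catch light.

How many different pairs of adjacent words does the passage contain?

19 tokens → 18 bigram windows in total.
Repeated bigrams (each contributes count−1 duplicates):
  table market: 3
  table catch: 2
3 duplicate windows → 18 − 3 = 15 distinct.

15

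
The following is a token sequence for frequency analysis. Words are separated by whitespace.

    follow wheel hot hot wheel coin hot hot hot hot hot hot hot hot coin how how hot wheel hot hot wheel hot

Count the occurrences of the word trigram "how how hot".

Scanning the 21 overlapping trigram windows for "how how hot":
  position 16–18: how how hot

1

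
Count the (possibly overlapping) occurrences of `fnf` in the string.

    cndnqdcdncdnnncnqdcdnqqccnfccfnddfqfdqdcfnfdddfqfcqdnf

Sliding a length-3 window over the 54 characters (52 positions):
  position 41–43: fnf

1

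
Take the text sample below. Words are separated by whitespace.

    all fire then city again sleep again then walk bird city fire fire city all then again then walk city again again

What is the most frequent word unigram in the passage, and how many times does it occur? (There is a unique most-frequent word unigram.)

"again", 5 times

Unigram frequencies (highest first):
  again: 5
  then: 4
  city: 4
  fire: 3
  all: 2
  walk: 2
  … (2 more, each ≤ 1)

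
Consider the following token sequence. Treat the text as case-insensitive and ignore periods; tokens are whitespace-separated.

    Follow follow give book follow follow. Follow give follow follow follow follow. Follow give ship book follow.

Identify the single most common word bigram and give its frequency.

Bigram frequencies (highest first):
  follow follow: 7
  follow give: 3
  book follow: 2
  give book: 1
  give follow: 1
  give ship: 1
  … (1 more, each ≤ 1)

"follow follow", 7 times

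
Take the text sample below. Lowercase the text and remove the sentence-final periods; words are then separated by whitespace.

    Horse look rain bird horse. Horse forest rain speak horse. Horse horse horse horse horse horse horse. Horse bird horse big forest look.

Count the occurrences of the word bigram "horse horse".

9

Scanning the 22 overlapping bigram windows for "horse horse":
  position 5–6: horse horse
  position 10–11: horse horse
  position 11–12: horse horse
  position 12–13: horse horse
  position 13–14: horse horse
  position 14–15: horse horse
  position 15–16: horse horse
  position 16–17: horse horse
  position 17–18: horse horse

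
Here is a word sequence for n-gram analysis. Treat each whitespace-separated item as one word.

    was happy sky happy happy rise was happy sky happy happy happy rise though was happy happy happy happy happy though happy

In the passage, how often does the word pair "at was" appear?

Scanning the 21 overlapping bigram windows for "at was":
  (none found)

0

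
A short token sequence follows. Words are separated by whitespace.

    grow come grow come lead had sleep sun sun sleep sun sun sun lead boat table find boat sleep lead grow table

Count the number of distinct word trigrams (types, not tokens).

22 tokens → 20 trigram windows in total.
Repeated trigrams (each contributes count−1 duplicates):
  sleep sun sun: 2
1 duplicate windows → 20 − 1 = 19 distinct.

19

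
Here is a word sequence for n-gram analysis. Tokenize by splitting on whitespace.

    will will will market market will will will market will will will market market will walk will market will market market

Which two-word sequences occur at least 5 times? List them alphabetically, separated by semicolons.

Bigram counts meeting the condition (at least 5 times):
  will market: 5
  will will: 6

will market; will will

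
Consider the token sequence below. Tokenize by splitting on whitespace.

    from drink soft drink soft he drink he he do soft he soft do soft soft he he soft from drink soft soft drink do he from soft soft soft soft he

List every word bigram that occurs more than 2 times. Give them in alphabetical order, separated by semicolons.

Bigram counts meeting the condition (more than 2 times):
  drink soft: 3
  soft he: 4
  soft soft: 5

drink soft; soft he; soft soft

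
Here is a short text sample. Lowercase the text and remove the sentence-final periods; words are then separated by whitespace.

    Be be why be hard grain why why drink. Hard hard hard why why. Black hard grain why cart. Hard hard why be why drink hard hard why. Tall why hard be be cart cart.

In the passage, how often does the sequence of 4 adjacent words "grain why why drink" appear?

Scanning the 32 overlapping 4-gram windows for "grain why why drink":
  position 6–9: grain why why drink

1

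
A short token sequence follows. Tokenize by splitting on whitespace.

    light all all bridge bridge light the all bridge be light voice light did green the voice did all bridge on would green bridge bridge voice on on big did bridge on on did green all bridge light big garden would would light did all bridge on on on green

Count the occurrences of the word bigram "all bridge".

5

Scanning the 49 overlapping bigram windows for "all bridge":
  position 3–4: all bridge
  position 8–9: all bridge
  position 19–20: all bridge
  position 36–37: all bridge
  position 45–46: all bridge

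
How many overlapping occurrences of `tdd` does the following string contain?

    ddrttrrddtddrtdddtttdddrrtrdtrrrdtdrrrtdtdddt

Sliding a length-3 window over the 45 characters (43 positions):
  position 10–12: tdd
  position 14–16: tdd
  position 20–22: tdd
  position 41–43: tdd

4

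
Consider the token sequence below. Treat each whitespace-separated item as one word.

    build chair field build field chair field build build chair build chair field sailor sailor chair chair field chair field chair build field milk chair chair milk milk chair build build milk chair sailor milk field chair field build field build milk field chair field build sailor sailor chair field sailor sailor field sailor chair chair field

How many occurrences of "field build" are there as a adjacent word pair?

5

Scanning the 56 overlapping bigram windows for "field build":
  position 3–4: field build
  position 7–8: field build
  position 38–39: field build
  position 40–41: field build
  position 45–46: field build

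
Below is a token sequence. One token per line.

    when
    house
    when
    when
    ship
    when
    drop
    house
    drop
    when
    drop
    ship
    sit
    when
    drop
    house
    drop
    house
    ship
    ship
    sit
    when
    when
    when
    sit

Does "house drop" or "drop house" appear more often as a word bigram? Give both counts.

"house drop": 2 occurrences
"drop house": 3 occurrences

"drop house" (3 vs 2)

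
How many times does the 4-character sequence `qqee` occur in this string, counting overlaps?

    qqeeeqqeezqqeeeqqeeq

4

Sliding a length-4 window over the 20 characters (17 positions):
  position 1–4: qqee
  position 6–9: qqee
  position 11–14: qqee
  position 16–19: qqee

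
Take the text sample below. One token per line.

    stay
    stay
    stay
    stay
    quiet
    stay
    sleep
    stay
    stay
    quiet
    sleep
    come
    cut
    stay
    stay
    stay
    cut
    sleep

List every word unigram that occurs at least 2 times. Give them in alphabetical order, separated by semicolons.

cut; quiet; sleep; stay

Unigram counts meeting the condition (at least 2 times):
  cut: 2
  quiet: 2
  sleep: 3
  stay: 10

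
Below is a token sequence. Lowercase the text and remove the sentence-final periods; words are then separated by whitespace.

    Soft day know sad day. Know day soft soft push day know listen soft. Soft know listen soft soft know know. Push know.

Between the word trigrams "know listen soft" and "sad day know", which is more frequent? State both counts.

"know listen soft": 2 occurrences
"sad day know": 1 occurrence

"know listen soft" (2 vs 1)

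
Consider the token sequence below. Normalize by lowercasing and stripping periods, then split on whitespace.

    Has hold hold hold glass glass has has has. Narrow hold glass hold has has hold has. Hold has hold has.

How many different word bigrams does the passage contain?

21 tokens → 20 bigram windows in total.
Repeated bigrams (each contributes count−1 duplicates):
  has hold: 4
  hold has: 4
  has has: 3
  hold glass: 2
  hold hold: 2
10 duplicate windows → 20 − 10 = 10 distinct.

10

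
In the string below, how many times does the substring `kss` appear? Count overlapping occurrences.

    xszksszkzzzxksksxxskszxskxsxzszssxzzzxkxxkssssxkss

3

Sliding a length-3 window over the 50 characters (48 positions):
  position 4–6: kss
  position 42–44: kss
  position 48–50: kss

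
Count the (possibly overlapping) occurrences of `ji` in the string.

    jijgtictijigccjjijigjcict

4

Sliding a length-2 window over the 25 characters (24 positions):
  position 1–2: ji
  position 10–11: ji
  position 16–17: ji
  position 18–19: ji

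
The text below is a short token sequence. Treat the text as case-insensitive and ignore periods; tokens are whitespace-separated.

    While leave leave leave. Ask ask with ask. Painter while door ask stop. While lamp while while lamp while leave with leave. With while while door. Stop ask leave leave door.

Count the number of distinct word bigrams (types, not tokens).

22

31 tokens → 30 bigram windows in total.
Repeated bigrams (each contributes count−1 duplicates):
  leave leave: 3
  lamp while: 2
  leave with: 2
  while door: 2
  while lamp: 2
  while leave: 2
  while while: 2
8 duplicate windows → 30 − 8 = 22 distinct.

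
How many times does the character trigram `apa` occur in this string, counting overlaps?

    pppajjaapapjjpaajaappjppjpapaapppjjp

2

Sliding a length-3 window over the 36 characters (34 positions):
  position 8–10: apa
  position 27–29: apa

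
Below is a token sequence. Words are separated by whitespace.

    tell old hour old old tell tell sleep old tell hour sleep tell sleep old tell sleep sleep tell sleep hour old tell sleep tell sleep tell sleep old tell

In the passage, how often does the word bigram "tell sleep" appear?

Scanning the 29 overlapping bigram windows for "tell sleep":
  position 7–8: tell sleep
  position 13–14: tell sleep
  position 16–17: tell sleep
  position 19–20: tell sleep
  position 23–24: tell sleep
  position 25–26: tell sleep
  position 27–28: tell sleep

7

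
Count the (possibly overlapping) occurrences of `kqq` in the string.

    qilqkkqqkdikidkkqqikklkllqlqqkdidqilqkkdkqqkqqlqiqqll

4

Sliding a length-3 window over the 53 characters (51 positions):
  position 6–8: kqq
  position 16–18: kqq
  position 41–43: kqq
  position 44–46: kqq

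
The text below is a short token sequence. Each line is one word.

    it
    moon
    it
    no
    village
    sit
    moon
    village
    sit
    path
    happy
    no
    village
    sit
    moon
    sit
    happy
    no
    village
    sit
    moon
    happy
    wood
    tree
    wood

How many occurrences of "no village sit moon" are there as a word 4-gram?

Scanning the 22 overlapping 4-gram windows for "no village sit moon":
  position 4–7: no village sit moon
  position 12–15: no village sit moon
  position 18–21: no village sit moon

3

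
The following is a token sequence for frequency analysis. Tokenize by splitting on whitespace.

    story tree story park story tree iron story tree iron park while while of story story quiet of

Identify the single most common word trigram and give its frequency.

"story tree iron", 2 times

Trigram frequencies (highest first):
  story tree iron: 2
  story tree story: 1
  tree story park: 1
  story park story: 1
  park story tree: 1
  tree iron story: 1
  … (9 more, each ≤ 1)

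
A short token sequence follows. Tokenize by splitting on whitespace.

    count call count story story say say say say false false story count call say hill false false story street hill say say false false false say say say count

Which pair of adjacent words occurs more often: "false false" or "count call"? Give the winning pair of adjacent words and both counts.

"false false" (4 vs 2)

"false false": 4 occurrences
"count call": 2 occurrences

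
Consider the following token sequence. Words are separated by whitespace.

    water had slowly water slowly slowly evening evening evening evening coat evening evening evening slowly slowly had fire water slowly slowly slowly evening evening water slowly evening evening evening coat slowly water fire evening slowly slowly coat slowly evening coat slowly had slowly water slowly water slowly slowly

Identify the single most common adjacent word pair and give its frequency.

Bigram frequencies (highest first):
  evening evening: 8
  slowly slowly: 6
  water slowly: 5
  slowly water: 4
  slowly evening: 4
  evening coat: 3
  … (12 more, each ≤ 3)

"evening evening", 8 times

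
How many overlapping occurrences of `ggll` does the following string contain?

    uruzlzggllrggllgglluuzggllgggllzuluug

Sliding a length-4 window over the 37 characters (34 positions):
  position 7–10: ggll
  position 12–15: ggll
  position 16–19: ggll
  position 23–26: ggll
  position 28–31: ggll

5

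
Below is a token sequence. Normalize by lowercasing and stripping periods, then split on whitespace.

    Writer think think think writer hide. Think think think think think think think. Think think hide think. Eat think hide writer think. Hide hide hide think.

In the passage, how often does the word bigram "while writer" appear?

0

Scanning the 25 overlapping bigram windows for "while writer":
  (none found)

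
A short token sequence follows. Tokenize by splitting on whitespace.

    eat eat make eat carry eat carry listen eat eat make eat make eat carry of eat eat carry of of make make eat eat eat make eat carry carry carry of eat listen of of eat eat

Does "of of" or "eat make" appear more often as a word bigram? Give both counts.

"eat make" (4 vs 2)

"of of": 2 occurrences
"eat make": 4 occurrences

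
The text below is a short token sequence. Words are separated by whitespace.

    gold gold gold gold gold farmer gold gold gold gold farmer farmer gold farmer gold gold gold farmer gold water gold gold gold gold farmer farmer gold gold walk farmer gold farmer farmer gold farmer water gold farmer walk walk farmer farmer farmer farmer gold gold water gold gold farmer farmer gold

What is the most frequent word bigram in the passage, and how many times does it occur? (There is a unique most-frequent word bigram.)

Bigram frequencies (highest first):
  gold gold: 15
  gold farmer: 9
  farmer gold: 9
  farmer farmer: 7
  water gold: 3
  gold water: 2
  … (5 more, each ≤ 2)

"gold gold", 15 times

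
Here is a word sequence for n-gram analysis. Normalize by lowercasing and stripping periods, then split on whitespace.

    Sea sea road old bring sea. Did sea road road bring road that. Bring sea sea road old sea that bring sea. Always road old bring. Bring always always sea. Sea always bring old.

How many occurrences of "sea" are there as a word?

Scanning the 34 tokens for "sea":
  position 1: sea
  position 2: sea
  position 6: sea
  position 8: sea
  position 15: sea
  position 16: sea
  position 19: sea
  position 22: sea
  position 30: sea
  position 31: sea

10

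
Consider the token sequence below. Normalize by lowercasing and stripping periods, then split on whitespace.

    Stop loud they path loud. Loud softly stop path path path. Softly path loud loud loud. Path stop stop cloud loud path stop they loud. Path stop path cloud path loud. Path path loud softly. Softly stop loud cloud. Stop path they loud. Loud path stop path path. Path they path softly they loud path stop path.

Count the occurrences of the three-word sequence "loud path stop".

5

Scanning the 55 overlapping trigram windows for "loud path stop":
  position 16–18: loud path stop
  position 21–23: loud path stop
  position 25–27: loud path stop
  position 44–46: loud path stop
  position 54–56: loud path stop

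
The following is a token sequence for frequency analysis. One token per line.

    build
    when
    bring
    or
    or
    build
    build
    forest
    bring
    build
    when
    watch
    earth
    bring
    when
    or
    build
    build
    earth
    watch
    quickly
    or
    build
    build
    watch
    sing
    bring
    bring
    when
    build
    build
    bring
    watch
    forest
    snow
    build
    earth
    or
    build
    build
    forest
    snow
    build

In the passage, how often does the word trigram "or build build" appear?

4

Scanning the 41 overlapping trigram windows for "or build build":
  position 5–7: or build build
  position 16–18: or build build
  position 22–24: or build build
  position 38–40: or build build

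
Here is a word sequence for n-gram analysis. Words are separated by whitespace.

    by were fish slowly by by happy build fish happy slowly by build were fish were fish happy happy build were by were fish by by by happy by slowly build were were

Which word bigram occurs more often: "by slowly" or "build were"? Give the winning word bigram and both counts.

"by slowly": 1 occurrence
"build were": 3 occurrences

"build were" (3 vs 1)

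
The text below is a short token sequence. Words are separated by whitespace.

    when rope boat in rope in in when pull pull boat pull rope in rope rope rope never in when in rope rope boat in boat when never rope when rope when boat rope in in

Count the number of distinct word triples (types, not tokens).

36 tokens → 34 trigram windows in total.
Repeated trigrams (each contributes count−1 duplicates):
  in rope rope: 2
  rope boat in: 2
  rope in in: 2
3 duplicate windows → 34 − 3 = 31 distinct.

31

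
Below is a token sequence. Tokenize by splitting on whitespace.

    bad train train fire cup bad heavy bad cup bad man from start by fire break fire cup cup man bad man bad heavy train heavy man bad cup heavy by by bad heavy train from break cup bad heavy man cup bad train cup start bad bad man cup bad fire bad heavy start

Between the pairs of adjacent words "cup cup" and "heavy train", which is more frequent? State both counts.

"cup cup": 1 occurrence
"heavy train": 2 occurrences

"heavy train" (2 vs 1)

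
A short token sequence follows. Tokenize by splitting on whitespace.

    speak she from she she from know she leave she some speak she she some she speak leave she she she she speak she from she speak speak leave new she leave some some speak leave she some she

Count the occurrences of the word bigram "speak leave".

3

Scanning the 38 overlapping bigram windows for "speak leave":
  position 17–18: speak leave
  position 28–29: speak leave
  position 35–36: speak leave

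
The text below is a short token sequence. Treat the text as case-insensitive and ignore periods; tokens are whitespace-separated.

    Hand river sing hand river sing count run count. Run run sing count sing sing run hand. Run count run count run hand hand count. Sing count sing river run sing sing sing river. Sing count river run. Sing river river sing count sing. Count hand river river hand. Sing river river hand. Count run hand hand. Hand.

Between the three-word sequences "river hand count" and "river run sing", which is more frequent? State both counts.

"river hand count": 1 occurrence
"river run sing": 2 occurrences

"river run sing" (2 vs 1)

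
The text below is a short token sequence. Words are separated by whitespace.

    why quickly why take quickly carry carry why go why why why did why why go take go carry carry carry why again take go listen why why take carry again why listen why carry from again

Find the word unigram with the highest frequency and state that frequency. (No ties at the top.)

Unigram frequencies (highest first):
  why: 13
  carry: 7
  take: 4
  go: 4
  again: 3
  quickly: 2
  … (3 more, each ≤ 2)

"why", 13 times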